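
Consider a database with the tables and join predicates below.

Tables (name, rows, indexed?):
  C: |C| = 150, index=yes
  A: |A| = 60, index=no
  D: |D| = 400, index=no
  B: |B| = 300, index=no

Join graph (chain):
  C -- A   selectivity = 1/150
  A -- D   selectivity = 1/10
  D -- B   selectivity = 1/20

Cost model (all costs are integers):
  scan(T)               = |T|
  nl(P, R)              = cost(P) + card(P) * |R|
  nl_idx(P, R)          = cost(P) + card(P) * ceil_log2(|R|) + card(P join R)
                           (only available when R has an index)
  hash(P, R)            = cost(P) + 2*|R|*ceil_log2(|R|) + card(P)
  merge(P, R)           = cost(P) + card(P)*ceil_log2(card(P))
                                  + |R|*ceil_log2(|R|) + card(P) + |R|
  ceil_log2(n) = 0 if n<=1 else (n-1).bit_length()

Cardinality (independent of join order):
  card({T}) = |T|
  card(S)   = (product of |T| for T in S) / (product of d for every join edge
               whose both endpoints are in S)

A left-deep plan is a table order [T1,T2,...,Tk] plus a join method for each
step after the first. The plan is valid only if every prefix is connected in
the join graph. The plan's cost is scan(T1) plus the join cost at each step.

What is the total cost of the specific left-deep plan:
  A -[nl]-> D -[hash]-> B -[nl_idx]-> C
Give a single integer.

step 1: scan A: cost=60, card=60
step 2: join D via nl
    card(P join D) = 60*400/(10) = 2400
    cost = 60 + 60*400 = 24060
step 3: join B via hash
    card(P join B) = 2400*300/(20) = 36000
    cost = 24060 + 2*300*9 + 2400 = 31860
step 4: join C via nl_idx
    card(P join C) = 36000*150/(150) = 36000
    cost = 31860 + 36000*8 + 36000 = 355860

355860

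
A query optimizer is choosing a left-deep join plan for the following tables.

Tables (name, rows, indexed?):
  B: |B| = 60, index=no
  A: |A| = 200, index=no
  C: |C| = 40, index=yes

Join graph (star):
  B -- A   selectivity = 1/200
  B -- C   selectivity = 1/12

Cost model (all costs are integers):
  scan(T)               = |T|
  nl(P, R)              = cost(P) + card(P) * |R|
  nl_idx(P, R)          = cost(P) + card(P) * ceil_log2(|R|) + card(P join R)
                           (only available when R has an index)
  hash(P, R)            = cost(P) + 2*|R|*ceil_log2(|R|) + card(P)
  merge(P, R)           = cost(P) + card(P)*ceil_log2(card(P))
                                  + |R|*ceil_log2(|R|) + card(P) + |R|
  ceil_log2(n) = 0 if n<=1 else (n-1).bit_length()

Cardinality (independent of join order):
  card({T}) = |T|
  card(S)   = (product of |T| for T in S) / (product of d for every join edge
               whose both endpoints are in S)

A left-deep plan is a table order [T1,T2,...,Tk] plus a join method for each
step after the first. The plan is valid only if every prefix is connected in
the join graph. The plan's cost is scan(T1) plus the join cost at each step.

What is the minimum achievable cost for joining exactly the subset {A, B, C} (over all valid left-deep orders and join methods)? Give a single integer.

1660

Selinger DP over subsets of {A,B,C}:
  {B}: scan cost=60, card=60
  {A}: scan cost=200, card=200
  {C}: scan cost=40, card=40
  {AB}: card=60; try (B,hash)→1120, (A,merge)→2280, (B,merge)→2420, (A,hash)→3320, (A,nl)→12060, (B,nl)→12200; best=1120 via (B,hash)
  {BC}: card=200; try (C,hash)→600, (C,nl_idx)→620, (B,merge)→740, (C,merge)→760, (B,hash)→800, (B,nl)→2440 …(+1); best=600 via (C,hash)
  {ABC}: card=200; try (C,hash)→1660, (C,nl_idx)→1680, (C,merge)→1820, (C,nl)→3520, (A,hash)→4000, (A,merge)→4200 …(+1); best=1660 via (C,hash)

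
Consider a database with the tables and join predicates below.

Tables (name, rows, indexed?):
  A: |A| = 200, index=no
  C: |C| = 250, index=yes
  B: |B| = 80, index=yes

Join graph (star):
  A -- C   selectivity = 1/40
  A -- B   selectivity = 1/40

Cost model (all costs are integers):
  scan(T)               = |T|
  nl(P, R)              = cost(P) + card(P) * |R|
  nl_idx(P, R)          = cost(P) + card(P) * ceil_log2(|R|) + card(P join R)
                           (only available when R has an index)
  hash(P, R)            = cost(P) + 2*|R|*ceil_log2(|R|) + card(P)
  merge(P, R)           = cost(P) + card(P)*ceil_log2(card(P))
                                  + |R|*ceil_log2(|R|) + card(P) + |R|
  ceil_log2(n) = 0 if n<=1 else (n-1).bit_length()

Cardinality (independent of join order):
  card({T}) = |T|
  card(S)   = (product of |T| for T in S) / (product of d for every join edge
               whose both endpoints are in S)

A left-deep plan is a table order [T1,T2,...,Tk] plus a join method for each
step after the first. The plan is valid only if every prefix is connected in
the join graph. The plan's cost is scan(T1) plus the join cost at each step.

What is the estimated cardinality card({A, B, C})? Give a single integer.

2500

Tables in S: A(200), B(80), C(250)
Edges inside S: A-C(d=40), A-B(d=40)
numerator = 200 * 80 * 250 = 4000000
denominator = 40 * 40 = 1600
card(S) = 4000000 / 1600 = 2500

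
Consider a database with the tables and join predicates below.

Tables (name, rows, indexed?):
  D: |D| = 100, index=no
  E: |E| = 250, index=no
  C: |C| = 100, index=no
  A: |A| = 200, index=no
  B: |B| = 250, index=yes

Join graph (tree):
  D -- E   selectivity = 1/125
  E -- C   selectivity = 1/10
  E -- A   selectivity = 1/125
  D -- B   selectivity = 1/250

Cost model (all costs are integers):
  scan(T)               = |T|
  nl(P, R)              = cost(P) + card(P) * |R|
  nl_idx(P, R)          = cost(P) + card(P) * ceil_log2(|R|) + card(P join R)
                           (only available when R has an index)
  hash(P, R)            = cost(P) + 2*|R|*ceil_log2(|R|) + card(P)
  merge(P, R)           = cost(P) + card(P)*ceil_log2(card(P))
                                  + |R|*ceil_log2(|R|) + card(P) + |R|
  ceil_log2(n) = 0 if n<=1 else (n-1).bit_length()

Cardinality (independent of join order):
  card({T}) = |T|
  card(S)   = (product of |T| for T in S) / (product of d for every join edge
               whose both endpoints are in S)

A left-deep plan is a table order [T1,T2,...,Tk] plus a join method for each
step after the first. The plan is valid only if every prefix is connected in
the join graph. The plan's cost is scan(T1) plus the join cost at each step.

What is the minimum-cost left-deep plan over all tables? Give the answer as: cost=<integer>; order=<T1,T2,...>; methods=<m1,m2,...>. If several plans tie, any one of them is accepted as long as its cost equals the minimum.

Selinger DP (subsets sized 1..n):
  {D}: scan cost=100, card=100
  {E}: scan cost=250, card=250
  {C}: scan cost=100, card=100
  {A}: scan cost=200, card=200
  {B}: scan cost=250, card=250
  {DE}: card=200; try (D,hash)→1900, (E,merge)→3150, (D,merge)→3300, (E,hash)→4200, (E,nl)→25100, (D,nl)→25250; best=1900 via (D,hash)
  {BD}: card=100; try (B,nl_idx)→1000, (D,hash)→1900, (B,merge)→3150, (D,merge)→3300, (B,hash)→4200, (B,nl)→25100 …(+1); best=1000 via (B,nl_idx)
  {CE}: card=2500; try (C,hash)→1900, (E,merge)→3150, (C,merge)→3300, (E,hash)→4200, (E,nl)→25100, (C,nl)→25250; best=1900 via (C,hash)
  {AE}: card=400; try (A,hash)→3700, (E,merge)→4250, (A,merge)→4300, (E,hash)→4400, (E,nl)→50200, (A,nl)→50250; best=3700 via (A,hash)
  {CDE}: card=2000; try (C,hash)→3500, (C,merge)→4500, (D,hash)→5800, (C,nl)→21900, (D,merge)→35200, (D,nl)→251900; best=3500 via (C,hash)
  {ADE}: card=320; try (A,hash)→5300, (D,hash)→5500, (A,merge)→5500, (D,merge)→8500, (A,nl)→41900, (D,nl)→43700; best=5300 via (A,hash)
  {BDE}: card=200; try (B,nl_idx)→3700, (E,merge)→4050, (E,hash)→5100, (B,merge)→5950, (B,hash)→6100, (E,nl)→26000 …(+1); best=3700 via (B,nl_idx)
  {ACE}: card=4000; try (C,hash)→5500, (A,hash)→7600, (C,merge)→8500, (A,merge)→36200, (C,nl)→43700, (A,nl)→501900; best=5500 via (C,hash)
  {ACDE}: card=3200; try (C,hash)→7020, (A,hash)→8700, (C,merge)→9300, (D,hash)→10900, (A,merge)→29300, (C,nl)→37300 …(+3); best=7020 via (C,hash)
  {BCDE}: card=2000; try (C,hash)→5300, (C,merge)→6300, (B,hash)→9500, (B,nl_idx)→21500, (C,nl)→23700, (B,merge)→29750 …(+1); best=5300 via (C,hash)
  {ABDE}: card=320; try (A,hash)→7100, (A,merge)→7300, (B,nl_idx)→8180, (B,hash)→9620, (B,merge)→10750, (A,nl)→43700 …(+1); best=7100 via (A,hash)
  {ABCDE}: card=3200; try (C,hash)→8820, (A,hash)→10500, (C,merge)→11100, (B,hash)→14220, (A,merge)→31100, (B,nl_idx)→35820 …(+4); best=8820 via (C,hash)

cost=8820; order=E,D,B,A,C; methods=hash,nl_idx,hash,hash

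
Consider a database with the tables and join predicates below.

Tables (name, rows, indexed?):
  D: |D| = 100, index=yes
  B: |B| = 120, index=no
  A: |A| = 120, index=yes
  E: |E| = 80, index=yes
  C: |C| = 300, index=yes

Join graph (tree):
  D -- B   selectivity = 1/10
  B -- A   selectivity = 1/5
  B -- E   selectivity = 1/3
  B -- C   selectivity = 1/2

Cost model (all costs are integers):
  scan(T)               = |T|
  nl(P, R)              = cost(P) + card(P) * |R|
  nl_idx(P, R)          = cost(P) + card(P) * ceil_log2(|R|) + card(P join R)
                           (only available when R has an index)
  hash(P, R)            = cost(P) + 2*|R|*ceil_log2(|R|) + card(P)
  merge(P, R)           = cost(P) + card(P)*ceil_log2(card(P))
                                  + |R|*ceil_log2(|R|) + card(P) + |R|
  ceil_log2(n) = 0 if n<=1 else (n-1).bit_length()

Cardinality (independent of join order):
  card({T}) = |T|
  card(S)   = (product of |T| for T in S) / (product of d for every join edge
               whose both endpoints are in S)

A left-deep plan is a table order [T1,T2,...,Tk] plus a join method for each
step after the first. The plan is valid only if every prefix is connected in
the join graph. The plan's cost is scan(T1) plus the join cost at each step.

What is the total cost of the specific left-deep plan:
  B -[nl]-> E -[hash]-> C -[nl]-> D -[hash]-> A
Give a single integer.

step 1: scan B: cost=120, card=120
step 2: join E via nl
    card(P join E) = 120*80/(3) = 3200
    cost = 120 + 120*80 = 9720
step 3: join C via hash
    card(P join C) = 3200*300/(2) = 480000
    cost = 9720 + 2*300*9 + 3200 = 18320
step 4: join D via nl
    card(P join D) = 480000*100/(10) = 4800000
    cost = 18320 + 480000*100 = 48018320
step 5: join A via hash
    card(P join A) = 4800000*120/(5) = 115200000
    cost = 48018320 + 2*120*7 + 4800000 = 52820000

52820000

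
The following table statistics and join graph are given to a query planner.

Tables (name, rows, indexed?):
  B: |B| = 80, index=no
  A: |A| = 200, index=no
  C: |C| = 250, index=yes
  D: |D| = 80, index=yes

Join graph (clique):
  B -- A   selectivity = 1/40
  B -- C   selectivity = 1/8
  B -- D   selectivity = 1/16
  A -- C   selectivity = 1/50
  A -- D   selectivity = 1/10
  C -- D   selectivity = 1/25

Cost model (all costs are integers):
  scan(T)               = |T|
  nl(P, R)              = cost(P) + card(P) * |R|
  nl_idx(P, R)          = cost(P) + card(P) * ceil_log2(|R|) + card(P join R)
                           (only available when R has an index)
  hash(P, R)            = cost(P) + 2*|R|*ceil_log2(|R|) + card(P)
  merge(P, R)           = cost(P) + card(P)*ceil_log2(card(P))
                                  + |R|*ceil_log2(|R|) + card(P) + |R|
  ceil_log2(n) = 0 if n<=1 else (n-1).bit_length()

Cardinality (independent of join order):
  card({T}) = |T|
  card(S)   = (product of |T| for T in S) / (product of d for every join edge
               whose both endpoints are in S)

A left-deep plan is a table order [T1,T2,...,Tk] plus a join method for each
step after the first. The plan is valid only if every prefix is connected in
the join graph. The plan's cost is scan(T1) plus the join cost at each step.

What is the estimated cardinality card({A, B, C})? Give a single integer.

250

Tables in S: A(200), B(80), C(250)
Edges inside S: B-A(d=40), B-C(d=8), A-C(d=50)
numerator = 200 * 80 * 250 = 4000000
denominator = 40 * 8 * 50 = 16000
card(S) = 4000000 / 16000 = 250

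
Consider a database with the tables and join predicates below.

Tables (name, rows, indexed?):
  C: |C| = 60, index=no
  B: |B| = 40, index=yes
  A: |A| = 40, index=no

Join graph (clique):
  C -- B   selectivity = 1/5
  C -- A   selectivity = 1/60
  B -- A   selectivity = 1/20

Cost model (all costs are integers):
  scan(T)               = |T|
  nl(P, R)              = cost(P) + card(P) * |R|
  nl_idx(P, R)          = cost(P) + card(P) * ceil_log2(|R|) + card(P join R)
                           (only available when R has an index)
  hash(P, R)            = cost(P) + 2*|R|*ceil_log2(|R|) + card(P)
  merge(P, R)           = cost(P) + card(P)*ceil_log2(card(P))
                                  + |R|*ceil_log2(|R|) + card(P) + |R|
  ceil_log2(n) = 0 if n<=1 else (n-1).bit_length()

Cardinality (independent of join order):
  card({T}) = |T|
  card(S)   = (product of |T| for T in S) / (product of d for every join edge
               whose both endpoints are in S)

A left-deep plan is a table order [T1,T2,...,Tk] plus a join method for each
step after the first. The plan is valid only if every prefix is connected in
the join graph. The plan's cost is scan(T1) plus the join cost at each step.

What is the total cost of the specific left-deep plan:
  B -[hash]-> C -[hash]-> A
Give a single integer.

step 1: scan B: cost=40, card=40
step 2: join C via hash
    card(P join C) = 40*60/(5) = 480
    cost = 40 + 2*60*6 + 40 = 800
step 3: join A via hash
    card(P join A) = 480*40/(60*20) = 16
    cost = 800 + 2*40*6 + 480 = 1760

1760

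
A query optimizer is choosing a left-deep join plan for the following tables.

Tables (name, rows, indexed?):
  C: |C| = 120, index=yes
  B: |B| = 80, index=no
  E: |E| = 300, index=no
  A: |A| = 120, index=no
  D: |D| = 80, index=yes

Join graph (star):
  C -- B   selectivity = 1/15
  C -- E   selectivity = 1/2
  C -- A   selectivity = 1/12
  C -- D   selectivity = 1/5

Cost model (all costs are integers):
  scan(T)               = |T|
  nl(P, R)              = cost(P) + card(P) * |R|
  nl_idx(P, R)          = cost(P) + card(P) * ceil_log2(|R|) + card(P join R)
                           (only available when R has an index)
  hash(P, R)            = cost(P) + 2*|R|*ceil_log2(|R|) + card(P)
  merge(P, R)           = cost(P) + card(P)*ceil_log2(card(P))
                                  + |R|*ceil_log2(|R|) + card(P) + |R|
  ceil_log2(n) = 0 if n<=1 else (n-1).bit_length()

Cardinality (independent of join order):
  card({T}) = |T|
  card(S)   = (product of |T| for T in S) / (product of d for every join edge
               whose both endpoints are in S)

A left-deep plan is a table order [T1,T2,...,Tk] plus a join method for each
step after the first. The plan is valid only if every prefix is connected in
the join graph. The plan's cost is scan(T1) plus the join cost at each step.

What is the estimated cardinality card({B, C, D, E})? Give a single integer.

1536000

Tables in S: B(80), C(120), D(80), E(300)
Edges inside S: C-B(d=15), C-E(d=2), C-D(d=5)
numerator = 80 * 120 * 80 * 300 = 230400000
denominator = 15 * 2 * 5 = 150
card(S) = 230400000 / 150 = 1536000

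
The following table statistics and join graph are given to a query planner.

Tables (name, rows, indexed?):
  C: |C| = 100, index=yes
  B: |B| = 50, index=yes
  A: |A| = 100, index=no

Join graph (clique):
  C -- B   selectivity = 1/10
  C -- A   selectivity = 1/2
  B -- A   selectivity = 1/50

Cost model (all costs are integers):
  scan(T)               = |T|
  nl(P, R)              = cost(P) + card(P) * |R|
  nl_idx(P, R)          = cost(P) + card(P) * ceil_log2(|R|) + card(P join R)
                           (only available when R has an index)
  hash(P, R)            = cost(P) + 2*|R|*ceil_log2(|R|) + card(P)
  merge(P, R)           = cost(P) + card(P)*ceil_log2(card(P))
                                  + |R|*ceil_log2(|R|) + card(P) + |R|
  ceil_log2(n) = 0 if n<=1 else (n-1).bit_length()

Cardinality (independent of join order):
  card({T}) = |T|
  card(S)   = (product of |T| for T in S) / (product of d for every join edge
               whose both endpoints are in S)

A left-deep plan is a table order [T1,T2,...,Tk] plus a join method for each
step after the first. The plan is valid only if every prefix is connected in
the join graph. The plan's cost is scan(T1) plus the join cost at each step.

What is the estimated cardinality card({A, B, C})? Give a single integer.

500

Tables in S: A(100), B(50), C(100)
Edges inside S: C-B(d=10), C-A(d=2), B-A(d=50)
numerator = 100 * 50 * 100 = 500000
denominator = 10 * 2 * 50 = 1000
card(S) = 500000 / 1000 = 500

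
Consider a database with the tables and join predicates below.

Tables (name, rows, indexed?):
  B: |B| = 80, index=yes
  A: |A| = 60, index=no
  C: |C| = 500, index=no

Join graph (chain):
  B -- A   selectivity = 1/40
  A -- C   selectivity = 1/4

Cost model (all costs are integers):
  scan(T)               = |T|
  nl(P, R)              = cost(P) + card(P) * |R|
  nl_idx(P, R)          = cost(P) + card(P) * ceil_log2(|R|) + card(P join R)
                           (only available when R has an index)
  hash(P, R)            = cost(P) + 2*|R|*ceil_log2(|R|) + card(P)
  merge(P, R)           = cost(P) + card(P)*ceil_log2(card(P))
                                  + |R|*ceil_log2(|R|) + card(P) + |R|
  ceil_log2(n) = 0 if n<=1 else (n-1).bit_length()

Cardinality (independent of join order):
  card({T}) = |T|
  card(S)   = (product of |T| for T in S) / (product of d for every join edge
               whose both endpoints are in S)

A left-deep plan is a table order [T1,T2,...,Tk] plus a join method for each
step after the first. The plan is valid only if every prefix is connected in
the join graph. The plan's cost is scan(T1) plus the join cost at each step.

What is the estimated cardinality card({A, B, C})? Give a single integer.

15000

Tables in S: A(60), B(80), C(500)
Edges inside S: B-A(d=40), A-C(d=4)
numerator = 60 * 80 * 500 = 2400000
denominator = 40 * 4 = 160
card(S) = 2400000 / 160 = 15000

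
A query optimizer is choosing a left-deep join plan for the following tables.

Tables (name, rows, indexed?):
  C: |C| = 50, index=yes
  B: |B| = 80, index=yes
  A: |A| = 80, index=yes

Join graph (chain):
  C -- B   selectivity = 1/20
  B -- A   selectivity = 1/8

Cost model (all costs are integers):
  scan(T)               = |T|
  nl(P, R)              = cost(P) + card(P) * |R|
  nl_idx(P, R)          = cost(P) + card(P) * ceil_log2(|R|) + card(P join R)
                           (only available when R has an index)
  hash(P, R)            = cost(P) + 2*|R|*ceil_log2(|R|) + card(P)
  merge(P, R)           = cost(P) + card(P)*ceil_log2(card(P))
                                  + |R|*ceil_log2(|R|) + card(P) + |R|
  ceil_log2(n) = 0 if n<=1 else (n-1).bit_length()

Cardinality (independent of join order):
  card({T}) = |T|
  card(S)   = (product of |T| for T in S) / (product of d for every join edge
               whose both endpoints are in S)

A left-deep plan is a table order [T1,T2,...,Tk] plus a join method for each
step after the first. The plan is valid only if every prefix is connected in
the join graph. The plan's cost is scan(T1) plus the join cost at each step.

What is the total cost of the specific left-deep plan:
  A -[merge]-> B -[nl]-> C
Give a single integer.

step 1: scan A: cost=80, card=80
step 2: join B via merge
    card(P join B) = 80*80/(8) = 800
    cost = 80 + 80*7 + 80*7 + 80 + 80 = 1360
step 3: join C via nl
    card(P join C) = 800*50/(20) = 2000
    cost = 1360 + 800*50 = 41360

41360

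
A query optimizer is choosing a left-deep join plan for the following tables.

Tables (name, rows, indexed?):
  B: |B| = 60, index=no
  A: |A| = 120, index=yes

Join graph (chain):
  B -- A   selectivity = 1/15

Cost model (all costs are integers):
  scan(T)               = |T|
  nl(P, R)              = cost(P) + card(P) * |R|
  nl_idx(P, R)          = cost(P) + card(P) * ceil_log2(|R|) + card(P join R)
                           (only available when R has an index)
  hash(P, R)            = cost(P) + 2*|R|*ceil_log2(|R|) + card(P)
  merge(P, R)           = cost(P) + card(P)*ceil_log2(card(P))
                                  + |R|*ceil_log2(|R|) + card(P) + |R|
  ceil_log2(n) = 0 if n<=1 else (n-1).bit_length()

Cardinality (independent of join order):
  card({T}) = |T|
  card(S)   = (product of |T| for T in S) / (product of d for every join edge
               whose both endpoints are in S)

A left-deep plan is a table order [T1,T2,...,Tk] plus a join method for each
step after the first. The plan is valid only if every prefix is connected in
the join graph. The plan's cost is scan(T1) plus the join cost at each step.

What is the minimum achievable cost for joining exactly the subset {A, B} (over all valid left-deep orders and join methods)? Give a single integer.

960

Selinger DP over subsets of {A,B}:
  {B}: scan cost=60, card=60
  {A}: scan cost=120, card=120
  {AB}: card=480; try (B,hash)→960, (A,nl_idx)→960, (A,merge)→1440, (B,merge)→1500, (A,hash)→1800, (A,nl)→7260 …(+1); best=960 via (B,hash)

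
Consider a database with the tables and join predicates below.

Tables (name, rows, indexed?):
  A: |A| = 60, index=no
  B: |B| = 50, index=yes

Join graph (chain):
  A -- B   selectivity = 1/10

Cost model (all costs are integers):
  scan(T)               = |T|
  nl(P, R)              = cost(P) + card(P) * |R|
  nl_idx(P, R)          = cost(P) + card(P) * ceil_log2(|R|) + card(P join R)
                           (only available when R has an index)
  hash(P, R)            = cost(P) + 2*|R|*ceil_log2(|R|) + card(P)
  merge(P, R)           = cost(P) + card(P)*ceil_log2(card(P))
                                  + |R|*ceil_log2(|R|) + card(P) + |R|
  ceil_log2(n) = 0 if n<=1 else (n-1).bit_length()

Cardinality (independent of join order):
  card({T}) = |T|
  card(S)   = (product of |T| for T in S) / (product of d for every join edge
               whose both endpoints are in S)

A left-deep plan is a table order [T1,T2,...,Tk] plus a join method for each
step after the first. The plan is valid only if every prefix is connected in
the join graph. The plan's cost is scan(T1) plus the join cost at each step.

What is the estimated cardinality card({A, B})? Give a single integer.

300

Tables in S: A(60), B(50)
Edges inside S: A-B(d=10)
numerator = 60 * 50 = 3000
denominator = 10 = 10
card(S) = 3000 / 10 = 300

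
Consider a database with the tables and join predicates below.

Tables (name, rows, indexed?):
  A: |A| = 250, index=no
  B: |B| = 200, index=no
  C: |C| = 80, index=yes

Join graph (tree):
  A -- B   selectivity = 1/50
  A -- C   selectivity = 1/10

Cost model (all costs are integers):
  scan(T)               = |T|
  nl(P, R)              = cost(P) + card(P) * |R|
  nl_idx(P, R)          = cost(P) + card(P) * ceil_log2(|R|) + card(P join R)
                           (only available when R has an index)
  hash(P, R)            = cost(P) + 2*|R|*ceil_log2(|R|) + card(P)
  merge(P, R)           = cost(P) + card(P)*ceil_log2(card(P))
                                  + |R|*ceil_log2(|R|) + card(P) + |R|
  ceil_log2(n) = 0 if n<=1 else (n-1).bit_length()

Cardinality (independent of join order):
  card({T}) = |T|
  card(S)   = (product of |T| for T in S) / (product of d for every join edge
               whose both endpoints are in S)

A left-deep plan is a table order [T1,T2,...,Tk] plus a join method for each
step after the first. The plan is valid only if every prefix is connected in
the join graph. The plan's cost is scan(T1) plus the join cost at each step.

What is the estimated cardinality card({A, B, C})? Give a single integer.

Tables in S: A(250), B(200), C(80)
Edges inside S: A-B(d=50), A-C(d=10)
numerator = 250 * 200 * 80 = 4000000
denominator = 50 * 10 = 500
card(S) = 4000000 / 500 = 8000

8000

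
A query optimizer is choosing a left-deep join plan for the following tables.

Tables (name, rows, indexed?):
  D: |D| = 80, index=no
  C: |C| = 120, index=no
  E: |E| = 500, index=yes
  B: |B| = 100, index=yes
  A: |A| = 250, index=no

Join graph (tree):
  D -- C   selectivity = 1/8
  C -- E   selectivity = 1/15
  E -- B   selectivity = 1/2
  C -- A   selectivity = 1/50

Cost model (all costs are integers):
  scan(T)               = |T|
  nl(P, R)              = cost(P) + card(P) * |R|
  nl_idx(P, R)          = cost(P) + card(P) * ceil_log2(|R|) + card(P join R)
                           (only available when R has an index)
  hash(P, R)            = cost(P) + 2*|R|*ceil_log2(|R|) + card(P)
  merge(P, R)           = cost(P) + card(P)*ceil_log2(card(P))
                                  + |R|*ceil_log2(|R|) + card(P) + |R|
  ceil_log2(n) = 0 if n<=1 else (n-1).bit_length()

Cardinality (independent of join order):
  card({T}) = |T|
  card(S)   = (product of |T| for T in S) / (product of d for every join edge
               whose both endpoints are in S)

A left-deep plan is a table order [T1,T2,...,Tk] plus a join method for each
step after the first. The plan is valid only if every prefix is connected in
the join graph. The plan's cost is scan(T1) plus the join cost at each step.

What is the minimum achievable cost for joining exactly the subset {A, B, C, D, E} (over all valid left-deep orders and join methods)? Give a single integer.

220300

Selinger DP over subsets of {A,B,C,D,E}:
  {D}: scan cost=80, card=80
  {C}: scan cost=120, card=120
  {E}: scan cost=500, card=500
  {B}: scan cost=100, card=100
  {A}: scan cost=250, card=250
  {CD}: card=1200; try (D,hash)→1360, (C,merge)→1680, (D,merge)→1720, (C,hash)→1840, (C,nl)→9680, (D,nl)→9720; best=1360 via (D,hash)
  {CE}: card=4000; try (C,hash)→2680, (E,nl_idx)→5200, (E,merge)→6080, (C,merge)→6460, (E,hash)→9240, (E,nl)→60120 …(+1); best=2680 via (C,hash)
  {AC}: card=600; try (C,hash)→2180, (A,merge)→3330, (C,merge)→3460, (A,hash)→4240, (A,nl)→30120, (C,nl)→30250; best=2180 via (C,hash)
  {BE}: card=25000; try (B,hash)→2400, (E,merge)→5900, (B,merge)→6300, (E,hash)→9200, (E,nl_idx)→26000, (B,nl_idx)→29000 …(+2); best=2400 via (B,hash)
  {CDE}: card=40000; try (D,hash)→7800, (E,hash)→11560, (E,merge)→20760, (E,nl_idx)→52160, (D,merge)→55320, (D,nl)→322680 …(+1); best=7800 via (D,hash)
  {ACD}: card=6000; try (D,hash)→3900, (A,hash)→6560, (D,merge)→9420, (A,merge)→18010, (D,nl)→50180, (A,nl)→301360; best=3900 via (D,hash)
  {BCE}: card=200000; try (B,hash)→8080, (C,hash)→29080, (B,merge)→55480, (B,nl_idx)→230680, (B,nl)→402680, (C,merge)→403360 …(+1); best=8080 via (B,hash)
  {ACE}: card=20000; try (A,hash)→10680, (E,hash)→11780, (E,merge)→13780, (E,nl_idx)→27580, (A,merge)→56930, (E,nl)→302180 …(+1); best=10680 via (A,hash)
  {BCDE}: card=2000000; try (B,hash)→49200, (D,hash)→209200, (B,merge)→688600, (B,nl_idx)→2287800, (D,merge)→3808720, (B,nl)→4007800 …(+1); best=49200 via (B,hash)
  {ACDE}: card=200000; try (E,hash)→18900, (D,hash)→31800, (A,hash)→51800, (E,merge)→92900, (E,nl_idx)→257900, (D,merge)→331320 …(+4); best=18900 via (E,hash)
  {ABCE}: card=1000000; try (B,hash)→32080, (A,hash)→212080, (B,merge)→331480, (B,nl_idx)→1150680, (B,nl)→2010680, (A,merge)→3810330 …(+1); best=32080 via (B,hash)
  {ABCDE}: card=10000000; try (B,hash)→220300, (D,hash)→1033200, (A,hash)→2053200, (B,merge)→3819700, (B,nl_idx)→11418900, (B,nl)→20018900 …(+4); best=220300 via (B,hash)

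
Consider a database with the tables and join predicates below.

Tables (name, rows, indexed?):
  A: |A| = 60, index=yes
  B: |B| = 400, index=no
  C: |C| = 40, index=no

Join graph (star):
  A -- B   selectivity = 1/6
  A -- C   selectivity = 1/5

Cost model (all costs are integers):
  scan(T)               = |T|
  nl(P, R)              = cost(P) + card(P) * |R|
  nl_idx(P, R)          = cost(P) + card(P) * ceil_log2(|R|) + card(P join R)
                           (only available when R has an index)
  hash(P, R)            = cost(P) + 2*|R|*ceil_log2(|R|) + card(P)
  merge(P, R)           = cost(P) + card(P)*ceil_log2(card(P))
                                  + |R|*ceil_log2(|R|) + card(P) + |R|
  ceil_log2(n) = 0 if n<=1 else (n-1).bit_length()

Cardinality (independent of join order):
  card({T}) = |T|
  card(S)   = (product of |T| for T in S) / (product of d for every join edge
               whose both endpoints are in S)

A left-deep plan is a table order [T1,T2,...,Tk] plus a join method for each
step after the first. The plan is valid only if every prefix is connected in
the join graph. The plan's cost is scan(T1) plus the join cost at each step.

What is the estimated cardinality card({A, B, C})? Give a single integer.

Tables in S: A(60), B(400), C(40)
Edges inside S: A-B(d=6), A-C(d=5)
numerator = 60 * 400 * 40 = 960000
denominator = 6 * 5 = 30
card(S) = 960000 / 30 = 32000

32000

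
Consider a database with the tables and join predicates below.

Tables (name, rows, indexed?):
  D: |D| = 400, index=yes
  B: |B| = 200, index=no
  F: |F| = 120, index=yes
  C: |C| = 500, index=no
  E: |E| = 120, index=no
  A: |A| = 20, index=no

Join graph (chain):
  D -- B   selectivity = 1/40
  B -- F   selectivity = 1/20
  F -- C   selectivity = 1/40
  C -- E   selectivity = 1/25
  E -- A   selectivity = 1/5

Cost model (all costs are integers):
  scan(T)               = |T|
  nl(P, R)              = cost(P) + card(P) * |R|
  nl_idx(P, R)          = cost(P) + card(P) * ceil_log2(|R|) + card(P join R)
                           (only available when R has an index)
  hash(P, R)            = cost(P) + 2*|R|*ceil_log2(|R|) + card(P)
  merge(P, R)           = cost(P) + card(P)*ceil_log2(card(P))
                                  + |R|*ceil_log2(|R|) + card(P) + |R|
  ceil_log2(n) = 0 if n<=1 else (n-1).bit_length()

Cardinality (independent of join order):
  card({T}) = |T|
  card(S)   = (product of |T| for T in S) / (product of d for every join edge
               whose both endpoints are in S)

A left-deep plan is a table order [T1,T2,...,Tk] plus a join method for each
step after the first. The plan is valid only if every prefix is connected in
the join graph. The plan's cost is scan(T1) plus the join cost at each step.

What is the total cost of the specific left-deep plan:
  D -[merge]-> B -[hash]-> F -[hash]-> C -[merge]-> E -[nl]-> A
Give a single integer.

step 1: scan D: cost=400, card=400
step 2: join B via merge
    card(P join B) = 400*200/(40) = 2000
    cost = 400 + 400*9 + 200*8 + 400 + 200 = 6200
step 3: join F via hash
    card(P join F) = 2000*120/(20) = 12000
    cost = 6200 + 2*120*7 + 2000 = 9880
step 4: join C via hash
    card(P join C) = 12000*500/(40) = 150000
    cost = 9880 + 2*500*9 + 12000 = 30880
step 5: join E via merge
    card(P join E) = 150000*120/(25) = 720000
    cost = 30880 + 150000*18 + 120*7 + 150000 + 120 = 2881840
step 6: join A via nl
    card(P join A) = 720000*20/(5) = 2880000
    cost = 2881840 + 720000*20 = 17281840

17281840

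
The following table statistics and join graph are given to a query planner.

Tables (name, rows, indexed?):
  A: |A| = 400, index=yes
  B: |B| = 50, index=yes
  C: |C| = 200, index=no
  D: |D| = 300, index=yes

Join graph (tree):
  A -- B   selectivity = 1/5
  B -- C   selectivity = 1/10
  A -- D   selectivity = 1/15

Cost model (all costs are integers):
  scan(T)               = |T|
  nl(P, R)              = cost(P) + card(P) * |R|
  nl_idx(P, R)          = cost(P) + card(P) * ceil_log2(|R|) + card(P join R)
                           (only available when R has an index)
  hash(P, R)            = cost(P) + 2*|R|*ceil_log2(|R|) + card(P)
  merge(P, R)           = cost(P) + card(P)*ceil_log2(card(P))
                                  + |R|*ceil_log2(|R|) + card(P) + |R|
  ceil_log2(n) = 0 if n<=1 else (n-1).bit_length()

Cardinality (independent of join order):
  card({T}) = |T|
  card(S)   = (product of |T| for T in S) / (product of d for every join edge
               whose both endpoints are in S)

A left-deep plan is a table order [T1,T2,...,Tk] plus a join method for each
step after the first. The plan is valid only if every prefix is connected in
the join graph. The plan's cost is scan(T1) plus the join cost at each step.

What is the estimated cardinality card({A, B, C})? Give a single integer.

Tables in S: A(400), B(50), C(200)
Edges inside S: A-B(d=5), B-C(d=10)
numerator = 400 * 50 * 200 = 4000000
denominator = 5 * 10 = 50
card(S) = 4000000 / 50 = 80000

80000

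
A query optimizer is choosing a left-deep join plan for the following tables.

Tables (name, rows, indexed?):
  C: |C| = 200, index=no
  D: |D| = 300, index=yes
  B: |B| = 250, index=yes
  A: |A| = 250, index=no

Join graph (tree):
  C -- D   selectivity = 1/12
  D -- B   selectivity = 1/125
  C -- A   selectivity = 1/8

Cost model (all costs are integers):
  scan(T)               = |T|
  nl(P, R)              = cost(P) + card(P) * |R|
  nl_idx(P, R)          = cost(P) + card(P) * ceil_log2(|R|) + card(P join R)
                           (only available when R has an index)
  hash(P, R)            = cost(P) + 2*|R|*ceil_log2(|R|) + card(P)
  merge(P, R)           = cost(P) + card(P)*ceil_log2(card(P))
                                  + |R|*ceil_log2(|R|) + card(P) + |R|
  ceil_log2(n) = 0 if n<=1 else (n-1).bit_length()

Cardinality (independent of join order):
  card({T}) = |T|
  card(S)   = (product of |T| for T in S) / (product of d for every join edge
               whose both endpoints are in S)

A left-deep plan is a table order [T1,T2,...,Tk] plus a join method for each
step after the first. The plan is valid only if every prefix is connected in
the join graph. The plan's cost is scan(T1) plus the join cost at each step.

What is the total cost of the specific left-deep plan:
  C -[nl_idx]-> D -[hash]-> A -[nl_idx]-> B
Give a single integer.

1578500

step 1: scan C: cost=200, card=200
step 2: join D via nl_idx
    card(P join D) = 200*300/(12) = 5000
    cost = 200 + 200*9 + 5000 = 7000
step 3: join A via hash
    card(P join A) = 5000*250/(8) = 156250
    cost = 7000 + 2*250*8 + 5000 = 16000
step 4: join B via nl_idx
    card(P join B) = 156250*250/(125) = 312500
    cost = 16000 + 156250*8 + 312500 = 1578500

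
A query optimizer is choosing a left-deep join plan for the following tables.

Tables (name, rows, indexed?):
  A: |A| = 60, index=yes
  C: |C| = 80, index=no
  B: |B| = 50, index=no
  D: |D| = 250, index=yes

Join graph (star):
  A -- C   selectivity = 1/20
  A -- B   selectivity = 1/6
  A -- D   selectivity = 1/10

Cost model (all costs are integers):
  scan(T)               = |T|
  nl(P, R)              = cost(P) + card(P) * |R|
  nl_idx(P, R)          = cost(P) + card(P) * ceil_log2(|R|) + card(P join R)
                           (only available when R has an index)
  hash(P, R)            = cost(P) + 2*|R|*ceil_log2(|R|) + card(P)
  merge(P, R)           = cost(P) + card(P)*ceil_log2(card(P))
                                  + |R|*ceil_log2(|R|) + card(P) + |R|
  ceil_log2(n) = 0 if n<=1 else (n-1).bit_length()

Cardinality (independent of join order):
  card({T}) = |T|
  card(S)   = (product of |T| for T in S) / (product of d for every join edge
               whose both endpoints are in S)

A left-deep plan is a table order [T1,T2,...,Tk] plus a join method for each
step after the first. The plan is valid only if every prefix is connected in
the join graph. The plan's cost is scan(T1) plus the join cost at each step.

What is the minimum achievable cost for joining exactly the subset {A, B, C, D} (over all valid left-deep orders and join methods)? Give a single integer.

7640

Selinger DP over subsets of {A,B,C,D}:
  {A}: scan cost=60, card=60
  {C}: scan cost=80, card=80
  {B}: scan cost=50, card=50
  {D}: scan cost=250, card=250
  {AC}: card=240; try (A,nl_idx)→800, (A,hash)→880, (C,merge)→1120, (A,merge)→1140, (C,hash)→1240, (C,nl)→4860 …(+1); best=800 via (A,nl_idx)
  {AB}: card=500; try (B,hash)→720, (A,hash)→820, (A,merge)→820, (B,merge)→830, (A,nl_idx)→850, (A,nl)→3050 …(+1); best=720 via (B,hash)
  {AD}: card=1500; try (A,hash)→1220, (D,nl_idx)→2040, (D,merge)→2730, (A,merge)→2920, (A,nl_idx)→3250, (D,hash)→4120 …(+2); best=1220 via (A,hash)
  {ABC}: card=2000; try (B,hash)→1640, (C,hash)→2340, (B,merge)→3310, (C,merge)→6360, (B,nl)→12800, (C,nl)→40720; best=1640 via (B,hash)
  {ACD}: card=6000; try (C,hash)→3840, (D,hash)→5040, (D,merge)→5210, (D,nl_idx)→8720, (C,merge)→19860, (D,nl)→60800 …(+1); best=3840 via (C,hash)
  {ABD}: card=12500; try (B,hash)→3320, (D,hash)→5220, (D,merge)→7970, (D,nl_idx)→17220, (B,merge)→19570, (B,nl)→76220 …(+1); best=3320 via (B,hash)
  {ABCD}: card=50000; try (D,hash)→7640, (B,hash)→10440, (C,hash)→16940, (D,merge)→27890, (D,nl_idx)→67640, (B,merge)→88190 …(+4); best=7640 via (D,hash)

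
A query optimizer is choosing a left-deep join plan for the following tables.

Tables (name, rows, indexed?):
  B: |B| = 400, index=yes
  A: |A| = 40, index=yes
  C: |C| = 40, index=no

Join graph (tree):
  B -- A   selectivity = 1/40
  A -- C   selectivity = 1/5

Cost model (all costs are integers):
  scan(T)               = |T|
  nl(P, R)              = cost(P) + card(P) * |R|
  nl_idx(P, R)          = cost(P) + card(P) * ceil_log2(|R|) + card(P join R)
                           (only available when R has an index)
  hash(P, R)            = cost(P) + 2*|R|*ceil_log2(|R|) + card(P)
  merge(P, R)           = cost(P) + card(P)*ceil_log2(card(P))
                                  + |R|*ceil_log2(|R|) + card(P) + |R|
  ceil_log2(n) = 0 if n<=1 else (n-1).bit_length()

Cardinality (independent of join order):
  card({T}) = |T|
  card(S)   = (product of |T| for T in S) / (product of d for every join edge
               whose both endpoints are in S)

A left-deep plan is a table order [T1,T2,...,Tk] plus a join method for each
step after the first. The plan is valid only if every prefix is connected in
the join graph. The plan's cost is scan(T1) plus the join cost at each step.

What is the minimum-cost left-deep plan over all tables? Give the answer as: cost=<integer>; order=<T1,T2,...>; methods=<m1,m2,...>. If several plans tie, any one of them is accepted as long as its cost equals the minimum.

Selinger DP (subsets sized 1..n):
  {B}: scan cost=400, card=400
  {A}: scan cost=40, card=40
  {C}: scan cost=40, card=40
  {AB}: card=400; try (B,nl_idx)→800, (A,hash)→1280, (A,nl_idx)→3200, (B,merge)→4320, (A,merge)→4680, (B,hash)→7280 …(+2); best=800 via (B,nl_idx)
  {AC}: card=320; try (C,hash)→560, (A,hash)→560, (C,merge)→600, (A,merge)→600, (A,nl_idx)→600, (C,nl)→1640 …(+1); best=560 via (C,hash)
  {ABC}: card=3200; try (C,hash)→1680, (C,merge)→5080, (B,nl_idx)→6640, (B,merge)→7760, (B,hash)→8080, (C,nl)→16800 …(+1); best=1680 via (C,hash)

cost=1680; order=A,B,C; methods=nl_idx,hash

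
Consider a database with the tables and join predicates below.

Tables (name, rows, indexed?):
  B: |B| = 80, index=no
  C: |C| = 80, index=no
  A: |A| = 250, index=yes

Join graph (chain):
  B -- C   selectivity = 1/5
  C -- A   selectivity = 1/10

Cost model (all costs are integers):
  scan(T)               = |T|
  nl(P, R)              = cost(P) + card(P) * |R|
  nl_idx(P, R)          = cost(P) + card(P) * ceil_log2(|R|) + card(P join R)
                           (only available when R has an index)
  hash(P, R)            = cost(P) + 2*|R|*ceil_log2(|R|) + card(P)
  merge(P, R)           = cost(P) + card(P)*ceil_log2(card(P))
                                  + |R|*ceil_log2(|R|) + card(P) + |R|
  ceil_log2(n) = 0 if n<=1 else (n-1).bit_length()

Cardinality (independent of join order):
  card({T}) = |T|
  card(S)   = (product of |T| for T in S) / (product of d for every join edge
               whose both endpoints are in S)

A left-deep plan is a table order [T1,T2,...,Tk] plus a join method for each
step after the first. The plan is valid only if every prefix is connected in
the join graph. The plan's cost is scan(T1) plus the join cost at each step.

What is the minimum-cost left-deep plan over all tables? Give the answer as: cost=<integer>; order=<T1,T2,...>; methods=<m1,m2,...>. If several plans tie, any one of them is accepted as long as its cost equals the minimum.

cost=4740; order=A,C,B; methods=hash,hash

Selinger DP (subsets sized 1..n):
  {B}: scan cost=80, card=80
  {C}: scan cost=80, card=80
  {A}: scan cost=250, card=250
  {BC}: card=1280; try (C,hash)→1280, (B,hash)→1280, (C,merge)→1360, (B,merge)→1360, (C,nl)→6480, (B,nl)→6480; best=1280 via (C,hash)
  {AC}: card=2000; try (C,hash)→1620, (A,nl_idx)→2720, (A,merge)→2970, (C,merge)→3140, (A,hash)→4160, (A,nl)→20080 …(+1); best=1620 via (C,hash)
  {ABC}: card=32000; try (B,hash)→4740, (A,hash)→6560, (A,merge)→18890, (B,merge)→26260, (A,nl_idx)→43520, (B,nl)→161620 …(+1); best=4740 via (B,hash)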